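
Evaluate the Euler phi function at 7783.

Factor: 7783 = 43 · 181.
φ(7783) = (43−1) · (181−1) = 42 · 180 = 7560.

7560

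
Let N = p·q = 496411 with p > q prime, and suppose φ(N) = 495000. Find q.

661

φ(n) = (p−1)(q−1) = n − (p+q) + 1, so p + q = 496411 − 495000 + 1 = 1412.
p and q are the roots of t² − 1412t + 496411 = 0.
Discriminant: 1412² − 4·496411 = 1993744 − 1985644 = 8100; √8100 = 90.
q = (1412 − 90)/2 = 661, p = (1412 + 90)/2 = 751.
Check: 661 · 751 = 496411.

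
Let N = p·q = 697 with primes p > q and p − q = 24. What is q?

Since p = q + 24, we have 697 = q(q + 24), so q² + 24q − 697 = 0.
Discriminant: 24² + 4·697 = 576 + 2788 = 3364; √3364 = 58.
q = (−24 + 58)/2 = 17, and p = q + 24 = 41.
Check: 17 · 41 = 697.

17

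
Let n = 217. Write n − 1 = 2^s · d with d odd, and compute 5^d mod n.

217 − 1 = 216 = 2^3 · 27, so d = 27.
5^1 ≡ 5 (mod 217)
5^2 ≡ 5^2 = 25 ≡ 25 (mod 217)
5^4 ≡ 25^2 = 625 ≡ 191 (mod 217)
5^8 ≡ 191^2 = 36481 ≡ 25 (mod 217)
5^16 ≡ 25^2 = 625 ≡ 191 (mod 217)
27 = 16 + 8 + 2 + 1 in binary powers of 2.
So 5^27 ≡ 191 · 25 · 25 · 5 ≡ 125 (mod 217).
Squaring chain: 125 → 1 → 1; never reaches −1, so base 5 is a Miller–Rabin witness that 217 is composite.

125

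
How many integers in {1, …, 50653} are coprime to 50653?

Factor: 50653 = 37^3.
φ(50653) = 37^2·(37−1) = 49284.

49284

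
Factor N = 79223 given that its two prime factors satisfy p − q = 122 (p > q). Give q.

227

Since p = q + 122, we have 79223 = q(q + 122), so q² + 122q − 79223 = 0.
Discriminant: 122² + 4·79223 = 14884 + 316892 = 331776; √331776 = 576.
q = (−122 + 576)/2 = 227, and p = q + 122 = 349.
Check: 227 · 349 = 79223.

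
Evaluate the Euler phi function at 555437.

528304

Factor: 555437 = 29 · 107 · 179.
φ(555437) = (29−1) · (107−1) · (179−1) = 28 · 106 · 178 = 528304.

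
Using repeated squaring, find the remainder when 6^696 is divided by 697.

305

6^1 ≡ 6 (mod 697)
6^2 ≡ 6^2 = 36 ≡ 36 (mod 697)
6^4 ≡ 36^2 = 1296 ≡ 599 (mod 697)
6^8 ≡ 599^2 = 358801 ≡ 543 (mod 697)
6^16 ≡ 543^2 = 294849 ≡ 18 (mod 697)
6^32 ≡ 18^2 = 324 ≡ 324 (mod 697)
6^64 ≡ 324^2 = 104976 ≡ 426 (mod 697)
6^128 ≡ 426^2 = 181476 ≡ 256 (mod 697)
6^256 ≡ 256^2 = 65536 ≡ 18 (mod 697)
6^512 ≡ 18^2 = 324 ≡ 324 (mod 697)
696 = 512 + 128 + 32 + 16 + 8 in binary powers of 2.
So 6^696 ≡ 324 · 256 · 324 · 18 · 543 ≡ 305 (mod 697).
Since 305 ≠ 1, base 6 is a Fermat witness: 697 is composite.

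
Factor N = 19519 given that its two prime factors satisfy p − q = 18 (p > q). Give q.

Since p = q + 18, we have 19519 = q(q + 18), so q² + 18q − 19519 = 0.
Discriminant: 18² + 4·19519 = 324 + 78076 = 78400; √78400 = 280.
q = (−18 + 280)/2 = 131, and p = q + 18 = 149.
Check: 131 · 149 = 19519.

131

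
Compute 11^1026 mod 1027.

38

11^1 ≡ 11 (mod 1027)
11^2 ≡ 11^2 = 121 ≡ 121 (mod 1027)
11^4 ≡ 121^2 = 14641 ≡ 263 (mod 1027)
11^8 ≡ 263^2 = 69169 ≡ 360 (mod 1027)
11^16 ≡ 360^2 = 129600 ≡ 198 (mod 1027)
11^32 ≡ 198^2 = 39204 ≡ 178 (mod 1027)
11^64 ≡ 178^2 = 31684 ≡ 874 (mod 1027)
11^128 ≡ 874^2 = 763876 ≡ 815 (mod 1027)
11^256 ≡ 815^2 = 664225 ≡ 783 (mod 1027)
11^512 ≡ 783^2 = 613089 ≡ 997 (mod 1027)
11^1024 ≡ 997^2 = 994009 ≡ 900 (mod 1027)
1026 = 1024 + 2 in binary powers of 2.
So 11^1026 ≡ 900 · 121 ≡ 38 (mod 1027).
Since 38 ≠ 1, base 11 is a Fermat witness: 1027 is composite.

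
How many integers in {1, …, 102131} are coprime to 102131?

95680

Factor: 102131 = 41 · 47 · 53.
φ(102131) = (41−1) · (47−1) · (53−1) = 40 · 46 · 52 = 95680.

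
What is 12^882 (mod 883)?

1

12^1 ≡ 12 (mod 883)
12^2 ≡ 12^2 = 144 ≡ 144 (mod 883)
12^4 ≡ 144^2 = 20736 ≡ 427 (mod 883)
12^8 ≡ 427^2 = 182329 ≡ 431 (mod 883)
12^16 ≡ 431^2 = 185761 ≡ 331 (mod 883)
12^32 ≡ 331^2 = 109561 ≡ 69 (mod 883)
12^64 ≡ 69^2 = 4761 ≡ 346 (mod 883)
12^128 ≡ 346^2 = 119716 ≡ 511 (mod 883)
12^256 ≡ 511^2 = 261121 ≡ 636 (mod 883)
12^512 ≡ 636^2 = 404496 ≡ 82 (mod 883)
882 = 512 + 256 + 64 + 32 + 16 + 2 in binary powers of 2.
So 12^882 ≡ 82 · 636 · 346 · 69 · 331 · 144 ≡ 1 (mod 883).
Since the result is 1, base 12 gives no evidence that 883 is composite.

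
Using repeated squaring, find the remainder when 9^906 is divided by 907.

9^1 ≡ 9 (mod 907)
9^2 ≡ 9^2 = 81 ≡ 81 (mod 907)
9^4 ≡ 81^2 = 6561 ≡ 212 (mod 907)
9^8 ≡ 212^2 = 44944 ≡ 501 (mod 907)
9^16 ≡ 501^2 = 251001 ≡ 669 (mod 907)
9^32 ≡ 669^2 = 447561 ≡ 410 (mod 907)
9^64 ≡ 410^2 = 168100 ≡ 305 (mod 907)
9^128 ≡ 305^2 = 93025 ≡ 511 (mod 907)
9^256 ≡ 511^2 = 261121 ≡ 812 (mod 907)
9^512 ≡ 812^2 = 659344 ≡ 862 (mod 907)
906 = 512 + 256 + 128 + 8 + 2 in binary powers of 2.
So 9^906 ≡ 862 · 812 · 511 · 501 · 81 ≡ 1 (mod 907).
Since the result is 1, base 9 gives no evidence that 907 is composite.

1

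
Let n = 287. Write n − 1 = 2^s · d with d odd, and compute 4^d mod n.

287 − 1 = 286 = 2^1 · 143, so d = 143.
4^1 ≡ 4 (mod 287)
4^2 ≡ 4^2 = 16 ≡ 16 (mod 287)
4^4 ≡ 16^2 = 256 ≡ 256 (mod 287)
4^8 ≡ 256^2 = 65536 ≡ 100 (mod 287)
4^16 ≡ 100^2 = 10000 ≡ 242 (mod 287)
4^32 ≡ 242^2 = 58564 ≡ 16 (mod 287)
4^64 ≡ 16^2 = 256 ≡ 256 (mod 287)
4^128 ≡ 256^2 = 65536 ≡ 100 (mod 287)
143 = 128 + 8 + 4 + 2 + 1 in binary powers of 2.
So 4^143 ≡ 100 · 100 · 256 · 16 · 4 ≡ 23 (mod 287).
Squaring chain: 23; never reaches −1, so base 4 is a Miller–Rabin witness that 287 is composite.

23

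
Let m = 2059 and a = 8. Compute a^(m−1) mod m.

1971

8^1 ≡ 8 (mod 2059)
8^2 ≡ 8^2 = 64 ≡ 64 (mod 2059)
8^4 ≡ 64^2 = 4096 ≡ 2037 (mod 2059)
8^8 ≡ 2037^2 = 4149369 ≡ 484 (mod 2059)
8^16 ≡ 484^2 = 234256 ≡ 1589 (mod 2059)
8^32 ≡ 1589^2 = 2524921 ≡ 587 (mod 2059)
8^64 ≡ 587^2 = 344569 ≡ 716 (mod 2059)
8^128 ≡ 716^2 = 512656 ≡ 2024 (mod 2059)
8^256 ≡ 2024^2 = 4096576 ≡ 1225 (mod 2059)
8^512 ≡ 1225^2 = 1500625 ≡ 1673 (mod 2059)
8^1024 ≡ 1673^2 = 2798929 ≡ 748 (mod 2059)
8^2048 ≡ 748^2 = 559504 ≡ 1515 (mod 2059)
2058 = 2048 + 8 + 2 in binary powers of 2.
So 8^2058 ≡ 1515 · 484 · 64 ≡ 1971 (mod 2059).
Since 1971 ≠ 1, base 8 is a Fermat witness: 2059 is composite.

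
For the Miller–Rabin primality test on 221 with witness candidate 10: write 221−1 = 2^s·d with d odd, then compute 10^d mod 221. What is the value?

221 − 1 = 220 = 2^2 · 55, so d = 55.
10^1 ≡ 10 (mod 221)
10^2 ≡ 10^2 = 100 ≡ 100 (mod 221)
10^4 ≡ 100^2 = 10000 ≡ 55 (mod 221)
10^8 ≡ 55^2 = 3025 ≡ 152 (mod 221)
10^16 ≡ 152^2 = 23104 ≡ 120 (mod 221)
10^32 ≡ 120^2 = 14400 ≡ 35 (mod 221)
55 = 32 + 16 + 4 + 2 + 1 in binary powers of 2.
So 10^55 ≡ 35 · 120 · 55 · 100 · 10 ≡ 192 (mod 221).
Squaring chain: 192 → 178; never reaches −1, so base 10 is a Miller–Rabin witness that 221 is composite.

192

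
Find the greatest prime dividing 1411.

1411 = 17 · 83
83 is prime.
So 1411 = 17 · 83; the largest prime factor is 83.

83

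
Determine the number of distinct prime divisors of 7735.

4

7735 = 5 · 1547
1547 = 7 · 221
221 = 13 · 17
7735 = 5 · 7 · 13 · 17, which has 4 distinct prime factors.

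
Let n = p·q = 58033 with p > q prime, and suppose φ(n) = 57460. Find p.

φ(n) = (p−1)(q−1) = n − (p+q) + 1, so p + q = 58033 − 57460 + 1 = 574.
p and q are the roots of t² − 574t + 58033 = 0.
Discriminant: 574² − 4·58033 = 329476 − 232132 = 97344; √97344 = 312.
q = (574 − 312)/2 = 131, p = (574 + 312)/2 = 443.
Check: 131 · 443 = 58033.

443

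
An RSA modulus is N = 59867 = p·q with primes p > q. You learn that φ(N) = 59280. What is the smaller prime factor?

φ(n) = (p−1)(q−1) = n − (p+q) + 1, so p + q = 59867 − 59280 + 1 = 588.
p and q are the roots of t² − 588t + 59867 = 0.
Discriminant: 588² − 4·59867 = 345744 − 239468 = 106276; √106276 = 326.
q = (588 − 326)/2 = 131, p = (588 + 326)/2 = 457.
Check: 131 · 457 = 59867.

131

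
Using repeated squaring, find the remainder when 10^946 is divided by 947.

10^1 ≡ 10 (mod 947)
10^2 ≡ 10^2 = 100 ≡ 100 (mod 947)
10^4 ≡ 100^2 = 10000 ≡ 530 (mod 947)
10^8 ≡ 530^2 = 280900 ≡ 588 (mod 947)
10^16 ≡ 588^2 = 345744 ≡ 89 (mod 947)
10^32 ≡ 89^2 = 7921 ≡ 345 (mod 947)
10^64 ≡ 345^2 = 119025 ≡ 650 (mod 947)
10^128 ≡ 650^2 = 422500 ≡ 138 (mod 947)
10^256 ≡ 138^2 = 19044 ≡ 104 (mod 947)
10^512 ≡ 104^2 = 10816 ≡ 399 (mod 947)
946 = 512 + 256 + 128 + 32 + 16 + 2 in binary powers of 2.
So 10^946 ≡ 399 · 104 · 138 · 345 · 89 · 100 ≡ 1 (mod 947).
Since the result is 1, base 10 gives no evidence that 947 is composite.

1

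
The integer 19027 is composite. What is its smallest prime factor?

19027 is odd.
Digit sum 19, not divisible by 3.
Ends in 7: not divisible by 5.
7: 19027 = 7·2718 + 1
11: 19027 = 11·1729 + 8
13: 19027 = 13·1463 + 8
17: 19027 = 17·1119 + 4
19: 19027 = 19·1001 + 8
23: 19027 = 23·827 + 6
29: 19027 = 29·656 + 3
31: 19027 = 31·613 + 24
37: 19027 = 37·514 + 9
41: 19027 = 41·464 + 3
43: 19027 = 43·442 + 21
47: 19027 = 47·404 + 39
53: 19027 = 53·359

53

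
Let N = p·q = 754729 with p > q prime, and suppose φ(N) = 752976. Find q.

φ(n) = (p−1)(q−1) = n − (p+q) + 1, so p + q = 754729 − 752976 + 1 = 1754.
p and q are the roots of t² − 1754t + 754729 = 0.
Discriminant: 1754² − 4·754729 = 3076516 − 3018916 = 57600; √57600 = 240.
q = (1754 − 240)/2 = 757, p = (1754 + 240)/2 = 997.
Check: 757 · 997 = 754729.

757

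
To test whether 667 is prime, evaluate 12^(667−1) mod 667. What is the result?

492

12^1 ≡ 12 (mod 667)
12^2 ≡ 12^2 = 144 ≡ 144 (mod 667)
12^4 ≡ 144^2 = 20736 ≡ 59 (mod 667)
12^8 ≡ 59^2 = 3481 ≡ 146 (mod 667)
12^16 ≡ 146^2 = 21316 ≡ 639 (mod 667)
12^32 ≡ 639^2 = 408321 ≡ 117 (mod 667)
12^64 ≡ 117^2 = 13689 ≡ 349 (mod 667)
12^128 ≡ 349^2 = 121801 ≡ 407 (mod 667)
12^256 ≡ 407^2 = 165649 ≡ 233 (mod 667)
12^512 ≡ 233^2 = 54289 ≡ 262 (mod 667)
666 = 512 + 128 + 16 + 8 + 2 in binary powers of 2.
So 12^666 ≡ 262 · 407 · 639 · 146 · 144 ≡ 492 (mod 667).
Since 492 ≠ 1, base 12 is a Fermat witness: 667 is composite.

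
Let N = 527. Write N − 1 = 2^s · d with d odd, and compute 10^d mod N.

527 − 1 = 526 = 2^1 · 263, so d = 263.
10^1 ≡ 10 (mod 527)
10^2 ≡ 10^2 = 100 ≡ 100 (mod 527)
10^4 ≡ 100^2 = 10000 ≡ 514 (mod 527)
10^8 ≡ 514^2 = 264196 ≡ 169 (mod 527)
10^16 ≡ 169^2 = 28561 ≡ 103 (mod 527)
10^32 ≡ 103^2 = 10609 ≡ 69 (mod 527)
10^64 ≡ 69^2 = 4761 ≡ 18 (mod 527)
10^128 ≡ 18^2 = 324 ≡ 324 (mod 527)
10^256 ≡ 324^2 = 104976 ≡ 103 (mod 527)
263 = 256 + 4 + 2 + 1 in binary powers of 2.
So 10^263 ≡ 103 · 514 · 100 · 10 ≡ 107 (mod 527).
Squaring chain: 107; never reaches −1, so base 10 is a Miller–Rabin witness that 527 is composite.

107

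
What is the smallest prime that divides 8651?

8651 is odd.
Digit sum 20, not divisible by 3.
Ends in 1: not divisible by 5.
7: 8651 = 7·1235 + 6
11: 8651 = 11·786 + 5
13: 8651 = 13·665 + 6
17: 8651 = 17·508 + 15
19: 8651 = 19·455 + 6
23: 8651 = 23·376 + 3
29: 8651 = 29·298 + 9
31: 8651 = 31·279 + 2
37: 8651 = 37·233 + 30
41: 8651 = 41·211

41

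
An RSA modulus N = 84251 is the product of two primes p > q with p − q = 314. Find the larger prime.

487

Since p = q + 314, we have 84251 = q(q + 314), so q² + 314q − 84251 = 0.
Discriminant: 314² + 4·84251 = 98596 + 337004 = 435600; √435600 = 660.
q = (−314 + 660)/2 = 173, and p = q + 314 = 487.
Check: 173 · 487 = 84251.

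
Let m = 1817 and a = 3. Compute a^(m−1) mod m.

3^1 ≡ 3 (mod 1817)
3^2 ≡ 3^2 = 9 ≡ 9 (mod 1817)
3^4 ≡ 9^2 = 81 ≡ 81 (mod 1817)
3^8 ≡ 81^2 = 6561 ≡ 1110 (mod 1817)
3^16 ≡ 1110^2 = 1232100 ≡ 174 (mod 1817)
3^32 ≡ 174^2 = 30276 ≡ 1204 (mod 1817)
3^64 ≡ 1204^2 = 1449616 ≡ 1467 (mod 1817)
3^128 ≡ 1467^2 = 2152089 ≡ 761 (mod 1817)
3^256 ≡ 761^2 = 579121 ≡ 1315 (mod 1817)
3^512 ≡ 1315^2 = 1729225 ≡ 1258 (mod 1817)
3^1024 ≡ 1258^2 = 1582564 ≡ 1774 (mod 1817)
1816 = 1024 + 512 + 256 + 16 + 8 in binary powers of 2.
So 3^1816 ≡ 1774 · 1258 · 1315 · 174 · 1110 ≡ 762 (mod 1817).
Since 762 ≠ 1, base 3 is a Fermat witness: 1817 is composite.

762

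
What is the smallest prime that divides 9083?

31

9083 is odd.
Digit sum 20, not divisible by 3.
Ends in 3: not divisible by 5.
7: 9083 = 7·1297 + 4
11: 9083 = 11·825 + 8
13: 9083 = 13·698 + 9
17: 9083 = 17·534 + 5
19: 9083 = 19·478 + 1
23: 9083 = 23·394 + 21
29: 9083 = 29·313 + 6
31: 9083 = 31·293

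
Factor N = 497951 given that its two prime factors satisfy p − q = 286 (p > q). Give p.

863

Since p = q + 286, we have 497951 = q(q + 286), so q² + 286q − 497951 = 0.
Discriminant: 286² + 4·497951 = 81796 + 1991804 = 2073600; √2073600 = 1440.
q = (−286 + 1440)/2 = 577, and p = q + 286 = 863.
Check: 577 · 863 = 497951.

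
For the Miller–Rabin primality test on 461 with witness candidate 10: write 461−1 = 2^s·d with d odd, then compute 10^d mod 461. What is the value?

461 − 1 = 460 = 2^2 · 115, so d = 115.
10^1 ≡ 10 (mod 461)
10^2 ≡ 10^2 = 100 ≡ 100 (mod 461)
10^4 ≡ 100^2 = 10000 ≡ 319 (mod 461)
10^8 ≡ 319^2 = 101761 ≡ 341 (mod 461)
10^16 ≡ 341^2 = 116281 ≡ 109 (mod 461)
10^32 ≡ 109^2 = 11881 ≡ 356 (mod 461)
10^64 ≡ 356^2 = 126736 ≡ 422 (mod 461)
115 = 64 + 32 + 16 + 2 + 1 in binary powers of 2.
So 10^115 ≡ 422 · 356 · 109 · 100 · 10 ≡ 48 (mod 461).
Squaring chain: 48 → 460; reaches −1, so base 10 does not prove 461 composite.

48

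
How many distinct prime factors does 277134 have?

277134 = 2 · 138567
138567 = 3 · 46189
46189 = 11 · 4199
4199 = 13 · 323
323 = 17 · 19
277134 = 2 · 3 · 11 · 13 · 17 · 19, which has 6 distinct prime factors.

6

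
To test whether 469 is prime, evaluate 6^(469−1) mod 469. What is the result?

6^1 ≡ 6 (mod 469)
6^2 ≡ 6^2 = 36 ≡ 36 (mod 469)
6^4 ≡ 36^2 = 1296 ≡ 358 (mod 469)
6^8 ≡ 358^2 = 128164 ≡ 127 (mod 469)
6^16 ≡ 127^2 = 16129 ≡ 183 (mod 469)
6^32 ≡ 183^2 = 33489 ≡ 190 (mod 469)
6^64 ≡ 190^2 = 36100 ≡ 456 (mod 469)
6^128 ≡ 456^2 = 207936 ≡ 169 (mod 469)
6^256 ≡ 169^2 = 28561 ≡ 421 (mod 469)
468 = 256 + 128 + 64 + 16 + 4 in binary powers of 2.
So 6^468 ≡ 421 · 169 · 456 · 183 · 358 ≡ 225 (mod 469).
Since 225 ≠ 1, base 6 is a Fermat witness: 469 is composite.

225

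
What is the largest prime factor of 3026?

3026 = 2 · 1513
1513 = 17 · 89
89 is prime.
So 3026 = 2 · 17 · 89; the largest prime factor is 89.

89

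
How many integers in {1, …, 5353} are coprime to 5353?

5200

Factor: 5353 = 53 · 101.
φ(5353) = (53−1) · (101−1) = 52 · 100 = 5200.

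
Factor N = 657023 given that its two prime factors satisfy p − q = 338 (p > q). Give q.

Since p = q + 338, we have 657023 = q(q + 338), so q² + 338q − 657023 = 0.
Discriminant: 338² + 4·657023 = 114244 + 2628092 = 2742336; √2742336 = 1656.
q = (−338 + 1656)/2 = 659, and p = q + 338 = 997.
Check: 659 · 997 = 657023.

659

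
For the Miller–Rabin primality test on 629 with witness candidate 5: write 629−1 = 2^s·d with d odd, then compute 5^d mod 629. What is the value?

309

629 − 1 = 628 = 2^2 · 157, so d = 157.
5^1 ≡ 5 (mod 629)
5^2 ≡ 5^2 = 25 ≡ 25 (mod 629)
5^4 ≡ 25^2 = 625 ≡ 625 (mod 629)
5^8 ≡ 625^2 = 390625 ≡ 16 (mod 629)
5^16 ≡ 16^2 = 256 ≡ 256 (mod 629)
5^32 ≡ 256^2 = 65536 ≡ 120 (mod 629)
5^64 ≡ 120^2 = 14400 ≡ 562 (mod 629)
5^128 ≡ 562^2 = 315844 ≡ 86 (mod 629)
157 = 128 + 16 + 8 + 4 + 1 in binary powers of 2.
So 5^157 ≡ 86 · 256 · 16 · 625 · 5 ≡ 309 (mod 629).
Squaring chain: 309 → 502; never reaches −1, so base 5 is a Miller–Rabin witness that 629 is composite.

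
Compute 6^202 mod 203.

6^1 ≡ 6 (mod 203)
6^2 ≡ 6^2 = 36 ≡ 36 (mod 203)
6^4 ≡ 36^2 = 1296 ≡ 78 (mod 203)
6^8 ≡ 78^2 = 6084 ≡ 197 (mod 203)
6^16 ≡ 197^2 = 38809 ≡ 36 (mod 203)
6^32 ≡ 36^2 = 1296 ≡ 78 (mod 203)
6^64 ≡ 78^2 = 6084 ≡ 197 (mod 203)
6^128 ≡ 197^2 = 38809 ≡ 36 (mod 203)
202 = 128 + 64 + 8 + 2 in binary powers of 2.
So 6^202 ≡ 36 · 197 · 197 · 36 ≡ 169 (mod 203).
Since 169 ≠ 1, base 6 is a Fermat witness: 203 is composite.

169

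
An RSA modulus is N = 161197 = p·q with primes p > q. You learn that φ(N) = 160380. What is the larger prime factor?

φ(n) = (p−1)(q−1) = n − (p+q) + 1, so p + q = 161197 − 160380 + 1 = 818.
p and q are the roots of t² − 818t + 161197 = 0.
Discriminant: 818² − 4·161197 = 669124 − 644788 = 24336; √24336 = 156.
q = (818 − 156)/2 = 331, p = (818 + 156)/2 = 487.
Check: 331 · 487 = 161197.

487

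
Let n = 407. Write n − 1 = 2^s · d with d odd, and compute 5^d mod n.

407 − 1 = 406 = 2^1 · 203, so d = 203.
5^1 ≡ 5 (mod 407)
5^2 ≡ 5^2 = 25 ≡ 25 (mod 407)
5^4 ≡ 25^2 = 625 ≡ 218 (mod 407)
5^8 ≡ 218^2 = 47524 ≡ 312 (mod 407)
5^16 ≡ 312^2 = 97344 ≡ 71 (mod 407)
5^32 ≡ 71^2 = 5041 ≡ 157 (mod 407)
5^64 ≡ 157^2 = 24649 ≡ 229 (mod 407)
5^128 ≡ 229^2 = 52441 ≡ 345 (mod 407)
203 = 128 + 64 + 8 + 2 + 1 in binary powers of 2.
So 5^203 ≡ 345 · 229 · 312 · 25 · 5 ≡ 279 (mod 407).
Squaring chain: 279; never reaches −1, so base 5 is a Miller–Rabin witness that 407 is composite.

279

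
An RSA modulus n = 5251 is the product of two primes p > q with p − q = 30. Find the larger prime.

Since p = q + 30, we have 5251 = q(q + 30), so q² + 30q − 5251 = 0.
Discriminant: 30² + 4·5251 = 900 + 21004 = 21904; √21904 = 148.
q = (−30 + 148)/2 = 59, and p = q + 30 = 89.
Check: 59 · 89 = 5251.

89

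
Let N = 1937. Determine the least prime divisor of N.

13

1937 is odd.
Digit sum 20, not divisible by 3.
Ends in 7: not divisible by 5.
7: 1937 = 7·276 + 5
11: 1937 = 11·176 + 1
13: 1937 = 13·149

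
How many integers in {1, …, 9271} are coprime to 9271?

Factor: 9271 = 73 · 127.
φ(9271) = (73−1) · (127−1) = 72 · 126 = 9072.

9072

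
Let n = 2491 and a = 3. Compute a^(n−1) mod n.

3^1 ≡ 3 (mod 2491)
3^2 ≡ 3^2 = 9 ≡ 9 (mod 2491)
3^4 ≡ 9^2 = 81 ≡ 81 (mod 2491)
3^8 ≡ 81^2 = 6561 ≡ 1579 (mod 2491)
3^16 ≡ 1579^2 = 2493241 ≡ 2241 (mod 2491)
3^32 ≡ 2241^2 = 5022081 ≡ 225 (mod 2491)
3^64 ≡ 225^2 = 50625 ≡ 805 (mod 2491)
3^128 ≡ 805^2 = 648025 ≡ 365 (mod 2491)
3^256 ≡ 365^2 = 133225 ≡ 1202 (mod 2491)
3^512 ≡ 1202^2 = 1444804 ≡ 24 (mod 2491)
3^1024 ≡ 24^2 = 576 ≡ 576 (mod 2491)
3^2048 ≡ 576^2 = 331776 ≡ 473 (mod 2491)
2490 = 2048 + 256 + 128 + 32 + 16 + 8 + 2 in binary powers of 2.
So 3^2490 ≡ 473 · 1202 · 365 · 225 · 2241 · 1579 · 9 ≡ 1011 (mod 2491).
Since 1011 ≠ 1, base 3 is a Fermat witness: 2491 is composite.

1011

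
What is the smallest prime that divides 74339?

74339 is odd.
Digit sum 26, not divisible by 3.
Ends in 9: not divisible by 5.
7: 74339 = 7·10619 + 6
11: 74339 = 11·6758 + 1
13: 74339 = 13·5718 + 5
17: 74339 = 17·4372 + 15
19: 74339 = 19·3912 + 11
23: 74339 = 23·3232 + 3
29: 74339 = 29·2563 + 12
31: 74339 = 31·2398 + 1
37: 74339 = 37·2009 + 6
41: 74339 = 41·1813 + 6
43: 74339 = 43·1728 + 35
47: 74339 = 47·1581 + 32
53: 74339 = 53·1402 + 33
59: 74339 = 59·1259 + 58
61: 74339 = 61·1218 + 41
67: 74339 = 67·1109 + 36
71: 74339 = 71·1047 + 2
73: 74339 = 73·1018 + 25
79: 74339 = 79·941

79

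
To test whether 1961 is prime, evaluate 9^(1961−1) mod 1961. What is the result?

9^1 ≡ 9 (mod 1961)
9^2 ≡ 9^2 = 81 ≡ 81 (mod 1961)
9^4 ≡ 81^2 = 6561 ≡ 678 (mod 1961)
9^8 ≡ 678^2 = 459684 ≡ 810 (mod 1961)
9^16 ≡ 810^2 = 656100 ≡ 1126 (mod 1961)
9^32 ≡ 1126^2 = 1267876 ≡ 1070 (mod 1961)
9^64 ≡ 1070^2 = 1144900 ≡ 1637 (mod 1961)
9^128 ≡ 1637^2 = 2679769 ≡ 1043 (mod 1961)
9^256 ≡ 1043^2 = 1087849 ≡ 1455 (mod 1961)
9^512 ≡ 1455^2 = 2117025 ≡ 1106 (mod 1961)
9^1024 ≡ 1106^2 = 1223236 ≡ 1533 (mod 1961)
1960 = 1024 + 512 + 256 + 128 + 32 + 8 in binary powers of 2.
So 9^1960 ≡ 1533 · 1106 · 1455 · 1043 · 1070 · 810 ≡ 1533 (mod 1961).
Since 1533 ≠ 1, base 9 is a Fermat witness: 1961 is composite.

1533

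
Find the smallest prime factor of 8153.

8153 is odd.
Digit sum 17, not divisible by 3.
Ends in 3: not divisible by 5.
7: 8153 = 7·1164 + 5
11: 8153 = 11·741 + 2
13: 8153 = 13·627 + 2
17: 8153 = 17·479 + 10
19: 8153 = 19·429 + 2
23: 8153 = 23·354 + 11
29: 8153 = 29·281 + 4
31: 8153 = 31·263

31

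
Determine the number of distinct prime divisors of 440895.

6

440895 = 3 · 146965
146965 = 5 · 29393
29393 = 7 · 4199
4199 = 13 · 323
323 = 17 · 19
440895 = 3 · 5 · 7 · 13 · 17 · 19, which has 6 distinct prime factors.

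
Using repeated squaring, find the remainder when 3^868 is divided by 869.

115

3^1 ≡ 3 (mod 869)
3^2 ≡ 3^2 = 9 ≡ 9 (mod 869)
3^4 ≡ 9^2 = 81 ≡ 81 (mod 869)
3^8 ≡ 81^2 = 6561 ≡ 478 (mod 869)
3^16 ≡ 478^2 = 228484 ≡ 806 (mod 869)
3^32 ≡ 806^2 = 649636 ≡ 493 (mod 869)
3^64 ≡ 493^2 = 243049 ≡ 598 (mod 869)
3^128 ≡ 598^2 = 357604 ≡ 445 (mod 869)
3^256 ≡ 445^2 = 198025 ≡ 762 (mod 869)
3^512 ≡ 762^2 = 580644 ≡ 152 (mod 869)
868 = 512 + 256 + 64 + 32 + 4 in binary powers of 2.
So 3^868 ≡ 152 · 762 · 598 · 493 · 81 ≡ 115 (mod 869).
Since 115 ≠ 1, base 3 is a Fermat witness: 869 is composite.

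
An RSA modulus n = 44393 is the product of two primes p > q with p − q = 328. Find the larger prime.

431

Since p = q + 328, we have 44393 = q(q + 328), so q² + 328q − 44393 = 0.
Discriminant: 328² + 4·44393 = 107584 + 177572 = 285156; √285156 = 534.
q = (−328 + 534)/2 = 103, and p = q + 328 = 431.
Check: 103 · 431 = 44393.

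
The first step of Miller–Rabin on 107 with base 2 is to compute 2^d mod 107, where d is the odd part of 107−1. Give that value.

106

107 − 1 = 106 = 2^1 · 53, so d = 53.
2^1 ≡ 2 (mod 107)
2^2 ≡ 2^2 = 4 ≡ 4 (mod 107)
2^4 ≡ 4^2 = 16 ≡ 16 (mod 107)
2^8 ≡ 16^2 = 256 ≡ 42 (mod 107)
2^16 ≡ 42^2 = 1764 ≡ 52 (mod 107)
2^32 ≡ 52^2 = 2704 ≡ 29 (mod 107)
53 = 32 + 16 + 4 + 1 in binary powers of 2.
So 2^53 ≡ 29 · 52 · 16 · 2 ≡ 106 (mod 107).
Since 2^d ≡ 106 (mod 107), base 2 does not prove 107 composite.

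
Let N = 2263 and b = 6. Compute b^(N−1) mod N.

2109

6^1 ≡ 6 (mod 2263)
6^2 ≡ 6^2 = 36 ≡ 36 (mod 2263)
6^4 ≡ 36^2 = 1296 ≡ 1296 (mod 2263)
6^8 ≡ 1296^2 = 1679616 ≡ 470 (mod 2263)
6^16 ≡ 470^2 = 220900 ≡ 1389 (mod 2263)
6^32 ≡ 1389^2 = 1929321 ≡ 1245 (mod 2263)
6^64 ≡ 1245^2 = 1550025 ≡ 2133 (mod 2263)
6^128 ≡ 2133^2 = 4549689 ≡ 1059 (mod 2263)
6^256 ≡ 1059^2 = 1121481 ≡ 1296 (mod 2263)
6^512 ≡ 1296^2 = 1679616 ≡ 470 (mod 2263)
6^1024 ≡ 470^2 = 220900 ≡ 1389 (mod 2263)
6^2048 ≡ 1389^2 = 1929321 ≡ 1245 (mod 2263)
2262 = 2048 + 128 + 64 + 16 + 4 + 2 in binary powers of 2.
So 6^2262 ≡ 1245 · 1059 · 2133 · 1389 · 1296 · 36 ≡ 2109 (mod 2263).
Since 2109 ≠ 1, base 6 is a Fermat witness: 2263 is composite.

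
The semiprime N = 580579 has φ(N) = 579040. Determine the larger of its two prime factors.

φ(n) = (p−1)(q−1) = n − (p+q) + 1, so p + q = 580579 − 579040 + 1 = 1540.
p and q are the roots of t² − 1540t + 580579 = 0.
Discriminant: 1540² − 4·580579 = 2371600 − 2322316 = 49284; √49284 = 222.
q = (1540 − 222)/2 = 659, p = (1540 + 222)/2 = 881.
Check: 659 · 881 = 580579.

881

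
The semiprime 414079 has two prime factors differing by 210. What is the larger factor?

Since p = q + 210, we have 414079 = q(q + 210), so q² + 210q − 414079 = 0.
Discriminant: 210² + 4·414079 = 44100 + 1656316 = 1700416; √1700416 = 1304.
q = (−210 + 1304)/2 = 547, and p = q + 210 = 757.
Check: 547 · 757 = 414079.

757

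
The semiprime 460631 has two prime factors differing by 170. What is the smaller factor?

599

Since p = q + 170, we have 460631 = q(q + 170), so q² + 170q − 460631 = 0.
Discriminant: 170² + 4·460631 = 28900 + 1842524 = 1871424; √1871424 = 1368.
q = (−170 + 1368)/2 = 599, and p = q + 170 = 769.
Check: 599 · 769 = 460631.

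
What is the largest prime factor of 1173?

23

1173 = 3 · 391
391 = 17 · 23
23 is prime.
So 1173 = 3 · 17 · 23; the largest prime factor is 23.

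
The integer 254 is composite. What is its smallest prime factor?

254 is even: 2 divides it.

2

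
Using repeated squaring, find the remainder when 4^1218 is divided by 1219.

4^1 ≡ 4 (mod 1219)
4^2 ≡ 4^2 = 16 ≡ 16 (mod 1219)
4^4 ≡ 16^2 = 256 ≡ 256 (mod 1219)
4^8 ≡ 256^2 = 65536 ≡ 929 (mod 1219)
4^16 ≡ 929^2 = 863041 ≡ 1208 (mod 1219)
4^32 ≡ 1208^2 = 1459264 ≡ 121 (mod 1219)
4^64 ≡ 121^2 = 14641 ≡ 13 (mod 1219)
4^128 ≡ 13^2 = 169 ≡ 169 (mod 1219)
4^256 ≡ 169^2 = 28561 ≡ 524 (mod 1219)
4^512 ≡ 524^2 = 274576 ≡ 301 (mod 1219)
4^1024 ≡ 301^2 = 90601 ≡ 395 (mod 1219)
1218 = 1024 + 128 + 64 + 2 in binary powers of 2.
So 4^1218 ≡ 395 · 169 · 13 · 16 ≡ 630 (mod 1219).
Since 630 ≠ 1, base 4 is a Fermat witness: 1219 is composite.

630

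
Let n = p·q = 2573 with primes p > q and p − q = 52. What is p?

Since p = q + 52, we have 2573 = q(q + 52), so q² + 52q − 2573 = 0.
Discriminant: 52² + 4·2573 = 2704 + 10292 = 12996; √12996 = 114.
q = (−52 + 114)/2 = 31, and p = q + 52 = 83.
Check: 31 · 83 = 2573.

83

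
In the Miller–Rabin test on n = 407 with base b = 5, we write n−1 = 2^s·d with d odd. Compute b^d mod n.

407 − 1 = 406 = 2^1 · 203, so d = 203.
5^1 ≡ 5 (mod 407)
5^2 ≡ 5^2 = 25 ≡ 25 (mod 407)
5^4 ≡ 25^2 = 625 ≡ 218 (mod 407)
5^8 ≡ 218^2 = 47524 ≡ 312 (mod 407)
5^16 ≡ 312^2 = 97344 ≡ 71 (mod 407)
5^32 ≡ 71^2 = 5041 ≡ 157 (mod 407)
5^64 ≡ 157^2 = 24649 ≡ 229 (mod 407)
5^128 ≡ 229^2 = 52441 ≡ 345 (mod 407)
203 = 128 + 64 + 8 + 2 + 1 in binary powers of 2.
So 5^203 ≡ 345 · 229 · 312 · 25 · 5 ≡ 279 (mod 407).
Squaring chain: 279; never reaches −1, so base 5 is a Miller–Rabin witness that 407 is composite.

279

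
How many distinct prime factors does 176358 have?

176358 = 2 · 88179
88179 = 3 · 29393
29393 = 7 · 4199
4199 = 13 · 323
323 = 17 · 19
176358 = 2 · 3 · 7 · 13 · 17 · 19, which has 6 distinct prime factors.

6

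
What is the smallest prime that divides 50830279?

83

50830279 is odd.
Digit sum 34, not divisible by 3.
Ends in 9: not divisible by 5.
7: 50830279 = 7·7261468 + 3
11: 50830279 = 11·4620934 + 5
13: 50830279 = 13·3910021 + 6
17: 50830279 = 17·2990016 + 7
19: 50830279 = 19·2675277 + 16
23: 50830279 = 23·2210012 + 3
29: 50830279 = 29·1752768 + 7
31: 50830279 = 31·1639686 + 13
37: 50830279 = 37·1373791 + 12
41: 50830279 = 41·1239762 + 37
43: 50830279 = 43·1182099 + 22
47: 50830279 = 47·1081495 + 14
53: 50830279 = 53·959061 + 46
59: 50830279 = 59·861530 + 9
61: 50830279 = 61·833283 + 16
67: 50830279 = 67·758660 + 59
71: 50830279 = 71·715919 + 30
73: 50830279 = 73·696305 + 14
79: 50830279 = 79·643421 + 20
83: 50830279 = 83·612413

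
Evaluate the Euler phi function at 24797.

Factor: 24797 = 137 · 181.
φ(24797) = (137−1) · (181−1) = 136 · 180 = 24480.

24480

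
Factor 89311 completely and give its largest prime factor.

67

89311 = 31 · 2881
2881 = 43 · 67
67 is prime.
So 89311 = 31 · 43 · 67; the largest prime factor is 67.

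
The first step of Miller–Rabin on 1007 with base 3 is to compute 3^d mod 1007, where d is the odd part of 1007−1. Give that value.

298

1007 − 1 = 1006 = 2^1 · 503, so d = 503.
3^1 ≡ 3 (mod 1007)
3^2 ≡ 3^2 = 9 ≡ 9 (mod 1007)
3^4 ≡ 9^2 = 81 ≡ 81 (mod 1007)
3^8 ≡ 81^2 = 6561 ≡ 519 (mod 1007)
3^16 ≡ 519^2 = 269361 ≡ 492 (mod 1007)
3^32 ≡ 492^2 = 242064 ≡ 384 (mod 1007)
3^64 ≡ 384^2 = 147456 ≡ 434 (mod 1007)
3^128 ≡ 434^2 = 188356 ≡ 47 (mod 1007)
3^256 ≡ 47^2 = 2209 ≡ 195 (mod 1007)
503 = 256 + 128 + 64 + 32 + 16 + 4 + 2 + 1 in binary powers of 2.
So 3^503 ≡ 195 · 47 · 434 · 384 · 492 · 81 · 9 · 3 ≡ 298 (mod 1007).
Squaring chain: 298; never reaches −1, so base 3 is a Miller–Rabin witness that 1007 is composite.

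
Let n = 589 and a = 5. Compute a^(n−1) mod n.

5^1 ≡ 5 (mod 589)
5^2 ≡ 5^2 = 25 ≡ 25 (mod 589)
5^4 ≡ 25^2 = 625 ≡ 36 (mod 589)
5^8 ≡ 36^2 = 1296 ≡ 118 (mod 589)
5^16 ≡ 118^2 = 13924 ≡ 377 (mod 589)
5^32 ≡ 377^2 = 142129 ≡ 180 (mod 589)
5^64 ≡ 180^2 = 32400 ≡ 5 (mod 589)
5^128 ≡ 5^2 = 25 ≡ 25 (mod 589)
5^256 ≡ 25^2 = 625 ≡ 36 (mod 589)
5^512 ≡ 36^2 = 1296 ≡ 118 (mod 589)
588 = 512 + 64 + 8 + 4 in binary powers of 2.
So 5^588 ≡ 118 · 5 · 118 · 36 ≡ 125 (mod 589).
Since 125 ≠ 1, base 5 is a Fermat witness: 589 is composite.

125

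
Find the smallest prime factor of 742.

742 is even: 2 divides it.

2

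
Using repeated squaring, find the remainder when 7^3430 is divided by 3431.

3069

7^1 ≡ 7 (mod 3431)
7^2 ≡ 7^2 = 49 ≡ 49 (mod 3431)
7^4 ≡ 49^2 = 2401 ≡ 2401 (mod 3431)
7^8 ≡ 2401^2 = 5764801 ≡ 721 (mod 3431)
7^16 ≡ 721^2 = 519841 ≡ 1760 (mod 3431)
7^32 ≡ 1760^2 = 3097600 ≡ 2838 (mod 3431)
7^64 ≡ 2838^2 = 8054244 ≡ 1687 (mod 3431)
7^128 ≡ 1687^2 = 2845969 ≡ 1670 (mod 3431)
7^256 ≡ 1670^2 = 2788900 ≡ 2928 (mod 3431)
7^512 ≡ 2928^2 = 8573184 ≡ 2546 (mod 3431)
7^1024 ≡ 2546^2 = 6482116 ≡ 957 (mod 3431)
7^2048 ≡ 957^2 = 915849 ≡ 3203 (mod 3431)
3430 = 2048 + 1024 + 256 + 64 + 32 + 4 + 2 in binary powers of 2.
So 7^3430 ≡ 3203 · 957 · 2928 · 1687 · 2838 · 2401 · 49 ≡ 3069 (mod 3431).
Since 3069 ≠ 1, base 7 is a Fermat witness: 3431 is composite.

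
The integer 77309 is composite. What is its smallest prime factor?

97

77309 is odd.
Digit sum 26, not divisible by 3.
Ends in 9: not divisible by 5.
7: 77309 = 7·11044 + 1
11: 77309 = 11·7028 + 1
13: 77309 = 13·5946 + 11
17: 77309 = 17·4547 + 10
19: 77309 = 19·4068 + 17
23: 77309 = 23·3361 + 6
29: 77309 = 29·2665 + 24
31: 77309 = 31·2493 + 26
37: 77309 = 37·2089 + 16
41: 77309 = 41·1885 + 24
43: 77309 = 43·1797 + 38
47: 77309 = 47·1644 + 41
53: 77309 = 53·1458 + 35
59: 77309 = 59·1310 + 19
61: 77309 = 61·1267 + 22
67: 77309 = 67·1153 + 58
71: 77309 = 71·1088 + 61
73: 77309 = 73·1059 + 2
79: 77309 = 79·978 + 47
83: 77309 = 83·931 + 36
89: 77309 = 89·868 + 57
97: 77309 = 97·797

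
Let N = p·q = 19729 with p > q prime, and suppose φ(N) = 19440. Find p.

181

φ(n) = (p−1)(q−1) = n − (p+q) + 1, so p + q = 19729 − 19440 + 1 = 290.
p and q are the roots of t² − 290t + 19729 = 0.
Discriminant: 290² − 4·19729 = 84100 − 78916 = 5184; √5184 = 72.
q = (290 − 72)/2 = 109, p = (290 + 72)/2 = 181.
Check: 109 · 181 = 19729.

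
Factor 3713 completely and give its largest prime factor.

3713 = 47 · 79
79 is prime.
So 3713 = 47 · 79; the largest prime factor is 79.

79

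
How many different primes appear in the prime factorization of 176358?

6

176358 = 2 · 88179
88179 = 3 · 29393
29393 = 7 · 4199
4199 = 13 · 323
323 = 17 · 19
176358 = 2 · 3 · 7 · 13 · 17 · 19, which has 6 distinct prime factors.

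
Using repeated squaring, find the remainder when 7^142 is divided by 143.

82

7^1 ≡ 7 (mod 143)
7^2 ≡ 7^2 = 49 ≡ 49 (mod 143)
7^4 ≡ 49^2 = 2401 ≡ 113 (mod 143)
7^8 ≡ 113^2 = 12769 ≡ 42 (mod 143)
7^16 ≡ 42^2 = 1764 ≡ 48 (mod 143)
7^32 ≡ 48^2 = 2304 ≡ 16 (mod 143)
7^64 ≡ 16^2 = 256 ≡ 113 (mod 143)
7^128 ≡ 113^2 = 12769 ≡ 42 (mod 143)
142 = 128 + 8 + 4 + 2 in binary powers of 2.
So 7^142 ≡ 42 · 42 · 113 · 49 ≡ 82 (mod 143).
Since 82 ≠ 1, base 7 is a Fermat witness: 143 is composite.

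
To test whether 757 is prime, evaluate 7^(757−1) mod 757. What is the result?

1

7^1 ≡ 7 (mod 757)
7^2 ≡ 7^2 = 49 ≡ 49 (mod 757)
7^4 ≡ 49^2 = 2401 ≡ 130 (mod 757)
7^8 ≡ 130^2 = 16900 ≡ 246 (mod 757)
7^16 ≡ 246^2 = 60516 ≡ 713 (mod 757)
7^32 ≡ 713^2 = 508369 ≡ 422 (mod 757)
7^64 ≡ 422^2 = 178084 ≡ 189 (mod 757)
7^128 ≡ 189^2 = 35721 ≡ 142 (mod 757)
7^256 ≡ 142^2 = 20164 ≡ 482 (mod 757)
7^512 ≡ 482^2 = 232324 ≡ 682 (mod 757)
756 = 512 + 128 + 64 + 32 + 16 + 4 in binary powers of 2.
So 7^756 ≡ 682 · 142 · 189 · 422 · 713 · 130 ≡ 1 (mod 757).
Since the result is 1, base 7 gives no evidence that 757 is composite.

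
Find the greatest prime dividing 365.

73

365 = 5 · 73
73 is prime.
So 365 = 5 · 73; the largest prime factor is 73.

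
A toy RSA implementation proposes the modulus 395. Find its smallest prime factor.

395 is odd.
Digit sum 17, not divisible by 3.
Ends in 5: divisible by 5.

5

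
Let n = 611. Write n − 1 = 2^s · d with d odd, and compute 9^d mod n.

611 − 1 = 610 = 2^1 · 305, so d = 305.
9^1 ≡ 9 (mod 611)
9^2 ≡ 9^2 = 81 ≡ 81 (mod 611)
9^4 ≡ 81^2 = 6561 ≡ 451 (mod 611)
9^8 ≡ 451^2 = 203401 ≡ 549 (mod 611)
9^16 ≡ 549^2 = 301401 ≡ 178 (mod 611)
9^32 ≡ 178^2 = 31684 ≡ 523 (mod 611)
9^64 ≡ 523^2 = 273529 ≡ 412 (mod 611)
9^128 ≡ 412^2 = 169744 ≡ 497 (mod 611)
9^256 ≡ 497^2 = 247009 ≡ 165 (mod 611)
305 = 256 + 32 + 16 + 1 in binary powers of 2.
So 9^305 ≡ 165 · 523 · 178 · 9 ≡ 341 (mod 611).
Squaring chain: 341; never reaches −1, so base 9 is a Miller–Rabin witness that 611 is composite.

341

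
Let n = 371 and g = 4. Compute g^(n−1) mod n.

4^1 ≡ 4 (mod 371)
4^2 ≡ 4^2 = 16 ≡ 16 (mod 371)
4^4 ≡ 16^2 = 256 ≡ 256 (mod 371)
4^8 ≡ 256^2 = 65536 ≡ 240 (mod 371)
4^16 ≡ 240^2 = 57600 ≡ 95 (mod 371)
4^32 ≡ 95^2 = 9025 ≡ 121 (mod 371)
4^64 ≡ 121^2 = 14641 ≡ 172 (mod 371)
4^128 ≡ 172^2 = 29584 ≡ 275 (mod 371)
4^256 ≡ 275^2 = 75625 ≡ 312 (mod 371)
370 = 256 + 64 + 32 + 16 + 2 in binary powers of 2.
So 4^370 ≡ 312 · 172 · 121 · 95 · 16 ≡ 333 (mod 371).
Since 333 ≠ 1, base 4 is a Fermat witness: 371 is composite.

333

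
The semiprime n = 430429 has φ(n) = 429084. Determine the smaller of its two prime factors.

523

φ(n) = (p−1)(q−1) = n − (p+q) + 1, so p + q = 430429 − 429084 + 1 = 1346.
p and q are the roots of t² − 1346t + 430429 = 0.
Discriminant: 1346² − 4·430429 = 1811716 − 1721716 = 90000; √90000 = 300.
q = (1346 − 300)/2 = 523, p = (1346 + 300)/2 = 823.
Check: 523 · 823 = 430429.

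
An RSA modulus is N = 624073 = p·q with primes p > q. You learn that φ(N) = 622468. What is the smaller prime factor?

659

φ(n) = (p−1)(q−1) = n − (p+q) + 1, so p + q = 624073 − 622468 + 1 = 1606.
p and q are the roots of t² − 1606t + 624073 = 0.
Discriminant: 1606² − 4·624073 = 2579236 − 2496292 = 82944; √82944 = 288.
q = (1606 − 288)/2 = 659, p = (1606 + 288)/2 = 947.
Check: 659 · 947 = 624073.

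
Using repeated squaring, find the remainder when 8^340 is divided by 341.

1

8^1 ≡ 8 (mod 341)
8^2 ≡ 8^2 = 64 ≡ 64 (mod 341)
8^4 ≡ 64^2 = 4096 ≡ 4 (mod 341)
8^8 ≡ 4^2 = 16 ≡ 16 (mod 341)
8^16 ≡ 16^2 = 256 ≡ 256 (mod 341)
8^32 ≡ 256^2 = 65536 ≡ 64 (mod 341)
8^64 ≡ 64^2 = 4096 ≡ 4 (mod 341)
8^128 ≡ 4^2 = 16 ≡ 16 (mod 341)
8^256 ≡ 16^2 = 256 ≡ 256 (mod 341)
340 = 256 + 64 + 16 + 4 in binary powers of 2.
So 8^340 ≡ 256 · 4 · 256 · 4 ≡ 1 (mod 341).
Since the result is 1, base 8 gives no evidence that 341 is composite.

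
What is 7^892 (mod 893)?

7^1 ≡ 7 (mod 893)
7^2 ≡ 7^2 = 49 ≡ 49 (mod 893)
7^4 ≡ 49^2 = 2401 ≡ 615 (mod 893)
7^8 ≡ 615^2 = 378225 ≡ 486 (mod 893)
7^16 ≡ 486^2 = 236196 ≡ 444 (mod 893)
7^32 ≡ 444^2 = 197136 ≡ 676 (mod 893)
7^64 ≡ 676^2 = 456976 ≡ 653 (mod 893)
7^128 ≡ 653^2 = 426409 ≡ 448 (mod 893)
7^256 ≡ 448^2 = 200704 ≡ 672 (mod 893)
7^512 ≡ 672^2 = 451584 ≡ 619 (mod 893)
892 = 512 + 256 + 64 + 32 + 16 + 8 + 4 in binary powers of 2.
So 7^892 ≡ 619 · 672 · 653 · 676 · 444 · 486 · 615 ≡ 653 (mod 893).
Since 653 ≠ 1, base 7 is a Fermat witness: 893 is composite.

653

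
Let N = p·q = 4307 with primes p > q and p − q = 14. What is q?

59

Since p = q + 14, we have 4307 = q(q + 14), so q² + 14q − 4307 = 0.
Discriminant: 14² + 4·4307 = 196 + 17228 = 17424; √17424 = 132.
q = (−14 + 132)/2 = 59, and p = q + 14 = 73.
Check: 59 · 73 = 4307.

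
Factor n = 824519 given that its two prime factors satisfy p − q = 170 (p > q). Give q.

Since p = q + 170, we have 824519 = q(q + 170), so q² + 170q − 824519 = 0.
Discriminant: 170² + 4·824519 = 28900 + 3298076 = 3326976; √3326976 = 1824.
q = (−170 + 1824)/2 = 827, and p = q + 170 = 997.
Check: 827 · 997 = 824519.

827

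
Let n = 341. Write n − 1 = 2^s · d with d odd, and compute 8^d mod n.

32

341 − 1 = 340 = 2^2 · 85, so d = 85.
8^1 ≡ 8 (mod 341)
8^2 ≡ 8^2 = 64 ≡ 64 (mod 341)
8^4 ≡ 64^2 = 4096 ≡ 4 (mod 341)
8^8 ≡ 4^2 = 16 ≡ 16 (mod 341)
8^16 ≡ 16^2 = 256 ≡ 256 (mod 341)
8^32 ≡ 256^2 = 65536 ≡ 64 (mod 341)
8^64 ≡ 64^2 = 4096 ≡ 4 (mod 341)
85 = 64 + 16 + 4 + 1 in binary powers of 2.
So 8^85 ≡ 4 · 256 · 4 · 8 ≡ 32 (mod 341).
Squaring chain: 32 → 1; never reaches −1, so base 8 is a Miller–Rabin witness that 341 is composite.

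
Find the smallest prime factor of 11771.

79

11771 is odd.
Digit sum 17, not divisible by 3.
Ends in 1: not divisible by 5.
7: 11771 = 7·1681 + 4
11: 11771 = 11·1070 + 1
13: 11771 = 13·905 + 6
17: 11771 = 17·692 + 7
19: 11771 = 19·619 + 10
23: 11771 = 23·511 + 18
29: 11771 = 29·405 + 26
31: 11771 = 31·379 + 22
37: 11771 = 37·318 + 5
41: 11771 = 41·287 + 4
43: 11771 = 43·273 + 32
47: 11771 = 47·250 + 21
53: 11771 = 53·222 + 5
59: 11771 = 59·199 + 30
61: 11771 = 61·192 + 59
67: 11771 = 67·175 + 46
71: 11771 = 71·165 + 56
73: 11771 = 73·161 + 18
79: 11771 = 79·149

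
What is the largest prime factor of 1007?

1007 = 19 · 53
53 is prime.
So 1007 = 19 · 53; the largest prime factor is 53.

53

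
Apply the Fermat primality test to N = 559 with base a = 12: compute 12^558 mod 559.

12^1 ≡ 12 (mod 559)
12^2 ≡ 12^2 = 144 ≡ 144 (mod 559)
12^4 ≡ 144^2 = 20736 ≡ 53 (mod 559)
12^8 ≡ 53^2 = 2809 ≡ 14 (mod 559)
12^16 ≡ 14^2 = 196 ≡ 196 (mod 559)
12^32 ≡ 196^2 = 38416 ≡ 404 (mod 559)
12^64 ≡ 404^2 = 163216 ≡ 547 (mod 559)
12^128 ≡ 547^2 = 299209 ≡ 144 (mod 559)
12^256 ≡ 144^2 = 20736 ≡ 53 (mod 559)
12^512 ≡ 53^2 = 2809 ≡ 14 (mod 559)
558 = 512 + 32 + 8 + 4 + 2 in binary powers of 2.
So 12^558 ≡ 14 · 404 · 14 · 53 · 144 ≡ 183 (mod 559).
Since 183 ≠ 1, base 12 is a Fermat witness: 559 is composite.

183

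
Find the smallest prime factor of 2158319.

2158319 is odd.
Digit sum 29, not divisible by 3.
Ends in 9: not divisible by 5.
7: 2158319 = 7·308331 + 2
11: 2158319 = 11·196210 + 9
13: 2158319 = 13·166024 + 7
17: 2158319 = 17·126959 + 16
19: 2158319 = 19·113595 + 14
23: 2158319 = 23·93839 + 22
29: 2158319 = 29·74424 + 23
31: 2158319 = 31·69623 + 6
37: 2158319 = 37·58332 + 35
41: 2158319 = 41·52641 + 38
43: 2158319 = 43·50193 + 20
47: 2158319 = 47·45921 + 32
53: 2158319 = 53·40723

53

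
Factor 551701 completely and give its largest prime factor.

551701 = 17 · 32453
32453 = 17 · 1909
1909 = 23 · 83
83 is prime.
So 551701 = 17^2 · 23 · 83; the largest prime factor is 83.

83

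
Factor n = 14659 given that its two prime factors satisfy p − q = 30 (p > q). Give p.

Since p = q + 30, we have 14659 = q(q + 30), so q² + 30q − 14659 = 0.
Discriminant: 30² + 4·14659 = 900 + 58636 = 59536; √59536 = 244.
q = (−30 + 244)/2 = 107, and p = q + 30 = 137.
Check: 107 · 137 = 14659.

137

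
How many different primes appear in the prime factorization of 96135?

5

96135 = 3 · 32045
32045 = 5 · 6409
6409 = 13 · 493
493 = 17 · 29
96135 = 3 · 5 · 13 · 17 · 29, which has 5 distinct prime factors.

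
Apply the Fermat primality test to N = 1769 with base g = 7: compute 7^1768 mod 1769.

1154

7^1 ≡ 7 (mod 1769)
7^2 ≡ 7^2 = 49 ≡ 49 (mod 1769)
7^4 ≡ 49^2 = 2401 ≡ 632 (mod 1769)
7^8 ≡ 632^2 = 399424 ≡ 1399 (mod 1769)
7^16 ≡ 1399^2 = 1957201 ≡ 687 (mod 1769)
7^32 ≡ 687^2 = 471969 ≡ 1415 (mod 1769)
7^64 ≡ 1415^2 = 2002225 ≡ 1486 (mod 1769)
7^128 ≡ 1486^2 = 2208196 ≡ 484 (mod 1769)
7^256 ≡ 484^2 = 234256 ≡ 748 (mod 1769)
7^512 ≡ 748^2 = 559504 ≡ 500 (mod 1769)
7^1024 ≡ 500^2 = 250000 ≡ 571 (mod 1769)
1768 = 1024 + 512 + 128 + 64 + 32 + 8 in binary powers of 2.
So 7^1768 ≡ 571 · 500 · 484 · 1486 · 1415 · 1399 ≡ 1154 (mod 1769).
Since 1154 ≠ 1, base 7 is a Fermat witness: 1769 is composite.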